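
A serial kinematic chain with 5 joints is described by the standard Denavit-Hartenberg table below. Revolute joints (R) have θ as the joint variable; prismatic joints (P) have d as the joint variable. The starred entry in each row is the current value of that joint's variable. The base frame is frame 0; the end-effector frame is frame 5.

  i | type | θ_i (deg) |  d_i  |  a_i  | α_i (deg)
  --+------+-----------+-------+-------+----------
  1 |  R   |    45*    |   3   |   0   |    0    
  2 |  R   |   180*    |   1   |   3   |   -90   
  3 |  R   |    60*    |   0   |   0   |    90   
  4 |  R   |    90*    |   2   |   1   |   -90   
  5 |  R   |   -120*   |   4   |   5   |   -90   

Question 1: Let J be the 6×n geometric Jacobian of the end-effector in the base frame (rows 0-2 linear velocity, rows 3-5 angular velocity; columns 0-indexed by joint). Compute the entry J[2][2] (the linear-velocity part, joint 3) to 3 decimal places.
axis z_2 = (0.7071,-0.7071,0.0000); lever o_n−o_2 = (-3.5228,-1.4015,6.6292)
cross product → J_v[:, 2] = (-4.6875,-4.6875,-3.4821)
J_ω[:, 2] = z_2
entry J[2][2] = -3.4821

-3.482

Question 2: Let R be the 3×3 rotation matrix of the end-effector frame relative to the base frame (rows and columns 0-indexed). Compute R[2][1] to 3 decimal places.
-0.866

End-effector y-axis (col 1 of R) = (-0.3536,-0.3536,-0.8660)
R[2][1] = -0.8660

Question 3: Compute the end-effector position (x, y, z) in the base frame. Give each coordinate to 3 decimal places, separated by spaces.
-5.644 -3.523 10.629

after link 1: o_1 = (0.0000, 0.0000, 3.0000)
after link 2: o_2 = (-2.1213, -2.1213, 4.0000)
after link 3: o_3 = (-2.1213, -2.1213, 4.0000)
after link 4: o_4 = (-2.6390, -4.0532, 5.0000)
after link 5: o_5 = (-5.6442, -3.5228, 10.6292)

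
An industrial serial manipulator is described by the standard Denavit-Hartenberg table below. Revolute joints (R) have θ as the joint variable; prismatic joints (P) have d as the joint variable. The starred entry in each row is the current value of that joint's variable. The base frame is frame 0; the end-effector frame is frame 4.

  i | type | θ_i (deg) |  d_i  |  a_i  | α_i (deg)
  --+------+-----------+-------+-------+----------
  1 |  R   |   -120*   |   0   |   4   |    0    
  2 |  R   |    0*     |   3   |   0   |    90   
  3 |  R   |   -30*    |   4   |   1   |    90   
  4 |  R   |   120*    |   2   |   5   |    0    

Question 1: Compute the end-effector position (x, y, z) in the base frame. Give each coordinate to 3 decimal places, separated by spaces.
-8.065 2.692 2.018

after link 1: o_1 = (-2.0000, -3.4641, 0.0000)
after link 2: o_2 = (-2.0000, -3.4641, 3.0000)
after link 3: o_3 = (-5.8971, -2.2141, 2.5000)
after link 4: o_4 = (-8.0646, 2.6920, 2.0179)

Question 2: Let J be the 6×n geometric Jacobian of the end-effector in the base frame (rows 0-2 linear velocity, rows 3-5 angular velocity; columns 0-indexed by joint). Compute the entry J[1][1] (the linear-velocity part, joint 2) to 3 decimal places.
-6.065

axis z_1 = (0.0000,0.0000,1.0000); lever o_n−o_1 = (-6.0646,6.1561,2.0179)
cross product → J_v[:, 1] = (-6.1561,-6.0646,0.0000)
J_ω[:, 1] = z_1
entry J[1][1] = -6.0646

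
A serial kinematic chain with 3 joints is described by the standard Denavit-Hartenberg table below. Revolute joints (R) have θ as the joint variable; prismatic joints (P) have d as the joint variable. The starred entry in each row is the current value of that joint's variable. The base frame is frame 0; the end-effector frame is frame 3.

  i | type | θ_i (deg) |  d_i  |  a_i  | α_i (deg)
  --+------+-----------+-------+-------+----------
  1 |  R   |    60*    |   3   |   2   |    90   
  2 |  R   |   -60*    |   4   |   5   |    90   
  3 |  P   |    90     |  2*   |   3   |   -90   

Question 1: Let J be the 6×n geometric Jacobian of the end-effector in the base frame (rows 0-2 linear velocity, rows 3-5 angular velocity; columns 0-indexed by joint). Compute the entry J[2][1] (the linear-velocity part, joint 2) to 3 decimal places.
axis z_1 = (0.8660,-0.5000,0.0000); lever o_n−o_1 = (6.4462,-2.8349,-5.3301)
cross product → J_v[:, 1] = (2.6651,4.6160,0.7679)
J_ω[:, 1] = z_1
entry J[2][1] = 0.7679

0.768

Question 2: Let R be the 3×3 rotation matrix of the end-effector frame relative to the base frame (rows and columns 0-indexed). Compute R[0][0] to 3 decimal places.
End-effector x-axis (col 0 of R) = (0.8660,-0.5000,0.0000)
R[0][0] = 0.8660

0.866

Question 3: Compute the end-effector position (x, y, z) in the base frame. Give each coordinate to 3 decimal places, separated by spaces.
7.446 -1.103 -2.330

after link 1: o_1 = (1.0000, 1.7321, 3.0000)
after link 2: o_2 = (5.7141, 1.8971, -1.3301)
after link 3: o_3 = (7.4462, -1.1029, -2.3301)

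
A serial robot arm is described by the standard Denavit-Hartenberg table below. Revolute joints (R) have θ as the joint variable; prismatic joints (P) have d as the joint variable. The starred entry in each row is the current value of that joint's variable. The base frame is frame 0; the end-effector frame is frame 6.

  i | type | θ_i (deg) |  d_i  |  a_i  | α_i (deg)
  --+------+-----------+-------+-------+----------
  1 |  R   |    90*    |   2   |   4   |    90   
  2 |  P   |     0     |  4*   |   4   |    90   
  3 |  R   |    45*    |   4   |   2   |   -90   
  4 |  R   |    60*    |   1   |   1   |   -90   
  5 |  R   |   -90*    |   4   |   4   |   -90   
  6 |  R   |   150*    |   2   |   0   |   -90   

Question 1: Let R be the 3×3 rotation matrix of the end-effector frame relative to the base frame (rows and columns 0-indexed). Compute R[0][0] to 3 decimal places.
-0.306

End-effector x-axis (col 0 of R) = (-0.3062,0.9186,-0.2500)
R[0][0] = -0.3062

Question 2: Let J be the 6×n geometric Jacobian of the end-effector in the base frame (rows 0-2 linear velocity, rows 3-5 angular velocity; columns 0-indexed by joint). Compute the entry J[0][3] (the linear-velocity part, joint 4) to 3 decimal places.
-3.251

axis z_3 = (0.7071,-0.7071,0.0000); lever o_n−o_3 = (2.1467,-4.9244,4.5981)
cross product → J_v[:, 3] = (-3.2513,-3.2513,-1.9641)
J_ω[:, 3] = z_3
entry J[0][3] = -3.2513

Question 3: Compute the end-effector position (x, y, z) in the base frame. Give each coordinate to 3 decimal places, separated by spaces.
after link 1: o_1 = (0.0000, 4.0000, 2.0000)
after link 2: o_2 = (4.0000, 8.0000, 2.0000)
after link 3: o_3 = (5.4142, 9.4142, -2.0000)
after link 4: o_4 = (6.4749, 9.0607, -1.1340)
after link 5: o_5 = (6.8538, 3.7827, 0.8660)
after link 6: o_6 = (7.5609, 4.4899, 2.5981)

7.561 4.490 2.598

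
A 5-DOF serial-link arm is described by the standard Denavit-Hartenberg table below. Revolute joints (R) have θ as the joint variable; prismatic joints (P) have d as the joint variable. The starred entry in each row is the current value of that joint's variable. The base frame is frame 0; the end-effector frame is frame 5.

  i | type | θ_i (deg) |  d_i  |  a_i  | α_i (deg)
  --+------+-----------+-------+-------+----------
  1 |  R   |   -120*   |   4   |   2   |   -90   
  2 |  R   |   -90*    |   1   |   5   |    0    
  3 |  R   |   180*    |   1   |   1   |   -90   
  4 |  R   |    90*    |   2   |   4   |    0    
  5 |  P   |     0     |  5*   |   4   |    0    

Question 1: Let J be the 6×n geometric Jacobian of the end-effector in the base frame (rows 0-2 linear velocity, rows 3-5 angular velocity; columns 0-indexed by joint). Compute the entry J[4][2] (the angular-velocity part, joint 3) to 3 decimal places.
axis z_2 = (0.8660,-0.5000,0.0000); lever o_n−o_2 = (-2.5622,9.5622,-1.0000)
cross product → J_v[:, 2] = (0.5000,0.8660,7.0000)
J_ω[:, 2] = z_2
entry J[4][2] = -0.5000

-0.500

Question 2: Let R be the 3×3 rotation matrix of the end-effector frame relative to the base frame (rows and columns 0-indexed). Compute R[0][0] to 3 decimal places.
-0.866

End-effector x-axis (col 0 of R) = (-0.8660,0.5000,-0.0000)
R[0][0] = -0.8660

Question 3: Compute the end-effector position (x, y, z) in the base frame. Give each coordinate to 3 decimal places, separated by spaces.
after link 1: o_1 = (-1.0000, -1.7321, 4.0000)
after link 2: o_2 = (-0.1340, -2.2321, 9.0000)
after link 3: o_3 = (0.7321, -2.7321, 8.0000)
after link 4: o_4 = (-1.7321, 1.0000, 8.0000)
after link 5: o_5 = (-2.6962, 7.3301, 8.0000)

-2.696 7.330 8.000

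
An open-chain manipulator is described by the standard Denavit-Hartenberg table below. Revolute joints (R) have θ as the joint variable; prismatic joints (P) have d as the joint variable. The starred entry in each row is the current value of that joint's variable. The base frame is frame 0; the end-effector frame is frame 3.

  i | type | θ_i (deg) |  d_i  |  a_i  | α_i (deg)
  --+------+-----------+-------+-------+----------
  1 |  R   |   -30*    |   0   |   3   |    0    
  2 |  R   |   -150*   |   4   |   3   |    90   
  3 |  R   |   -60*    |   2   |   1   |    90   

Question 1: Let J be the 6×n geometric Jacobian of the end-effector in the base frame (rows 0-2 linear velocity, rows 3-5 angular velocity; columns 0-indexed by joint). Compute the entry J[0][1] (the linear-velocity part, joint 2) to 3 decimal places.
-2.000

axis z_1 = (0.0000,0.0000,1.0000); lever o_n−o_1 = (-3.5000,2.0000,3.1340)
cross product → J_v[:, 1] = (-2.0000,-3.5000,0.0000)
J_ω[:, 1] = z_1
entry J[0][1] = -2.0000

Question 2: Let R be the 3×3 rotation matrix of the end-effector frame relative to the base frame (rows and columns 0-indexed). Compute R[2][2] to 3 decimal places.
End-effector z-axis (col 2 of R) = (0.8660,0.0000,-0.5000)
R[2][2] = -0.5000

-0.500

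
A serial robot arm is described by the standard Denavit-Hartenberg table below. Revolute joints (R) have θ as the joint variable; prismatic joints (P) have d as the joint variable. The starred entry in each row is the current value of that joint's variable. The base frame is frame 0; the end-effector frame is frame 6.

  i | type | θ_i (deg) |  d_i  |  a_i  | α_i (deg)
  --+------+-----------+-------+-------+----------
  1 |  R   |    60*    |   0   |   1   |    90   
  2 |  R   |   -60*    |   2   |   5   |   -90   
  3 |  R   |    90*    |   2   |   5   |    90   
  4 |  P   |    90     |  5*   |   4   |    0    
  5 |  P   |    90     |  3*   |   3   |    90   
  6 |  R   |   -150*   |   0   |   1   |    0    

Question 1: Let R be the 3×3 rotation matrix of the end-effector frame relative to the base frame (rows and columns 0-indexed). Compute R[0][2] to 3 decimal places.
0.433

End-effector z-axis (col 2 of R) = (0.4330,0.7500,0.5000)
R[0][2] = 0.4330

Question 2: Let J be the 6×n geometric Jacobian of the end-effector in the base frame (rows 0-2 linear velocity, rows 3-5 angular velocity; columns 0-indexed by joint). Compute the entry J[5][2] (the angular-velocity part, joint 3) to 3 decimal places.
axis z_2 = (0.4330,0.7500,0.5000); lever o_n−o_2 = (1.9910,9.1806,-3.4952)
cross product → J_v[:, 2] = (-7.2117,2.5090,2.4821)
J_ω[:, 2] = z_2
entry J[5][2] = 0.5000

0.500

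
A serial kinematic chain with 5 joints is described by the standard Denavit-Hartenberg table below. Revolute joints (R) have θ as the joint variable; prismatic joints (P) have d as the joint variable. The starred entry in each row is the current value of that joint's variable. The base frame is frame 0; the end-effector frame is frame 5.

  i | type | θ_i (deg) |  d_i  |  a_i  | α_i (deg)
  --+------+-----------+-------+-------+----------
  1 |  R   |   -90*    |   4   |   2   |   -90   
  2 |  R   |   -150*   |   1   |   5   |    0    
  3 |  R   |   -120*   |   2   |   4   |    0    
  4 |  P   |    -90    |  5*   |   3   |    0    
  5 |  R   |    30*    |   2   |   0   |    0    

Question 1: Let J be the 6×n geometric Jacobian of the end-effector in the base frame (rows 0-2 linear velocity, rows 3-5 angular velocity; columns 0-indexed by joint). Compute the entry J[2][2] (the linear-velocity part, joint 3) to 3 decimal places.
axis z_2 = (1.0000,0.0000,0.0000); lever o_n−o_2 = (9.0000,-3.0000,-4.0000)
cross product → J_v[:, 2] = (-0.0000,4.0000,-3.0000)
J_ω[:, 2] = z_2
entry J[2][2] = -3.0000

-3.000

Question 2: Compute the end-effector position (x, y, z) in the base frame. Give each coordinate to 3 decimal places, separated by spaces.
10.000 -0.670 2.500

after link 1: o_1 = (0.0000, -2.0000, 4.0000)
after link 2: o_2 = (1.0000, 2.3301, 6.5000)
after link 3: o_3 = (3.0000, 2.3301, 2.5000)
after link 4: o_4 = (8.0000, -0.6699, 2.5000)
after link 5: o_5 = (10.0000, -0.6699, 2.5000)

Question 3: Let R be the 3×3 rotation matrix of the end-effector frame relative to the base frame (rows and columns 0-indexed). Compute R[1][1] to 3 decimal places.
0.500

End-effector y-axis (col 1 of R) = (0.0000,0.5000,-0.8660)
R[1][1] = 0.5000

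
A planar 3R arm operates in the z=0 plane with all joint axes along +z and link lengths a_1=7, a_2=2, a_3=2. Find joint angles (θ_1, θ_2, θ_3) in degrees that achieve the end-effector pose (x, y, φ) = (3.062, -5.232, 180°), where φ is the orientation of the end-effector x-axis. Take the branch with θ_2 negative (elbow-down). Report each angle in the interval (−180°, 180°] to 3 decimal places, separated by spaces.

-30.000 -90.005 -59.995

wrist centre = target − a_3·(cos φ, sin φ) = (5.0620, -5.2320)
cos θ_2 = (52.9977−7²−2²)/(2·7·2) = -0.0001; θ_2 = -90.0048° (elbow-down)
β = atan2(-5.2320,5.0620) = -45.9461°; ψ = atan2(-2.0000,6.9998) = -15.9458°
θ_1 = β − ψ = -30.0004°
θ_3 = φ − θ_1 − θ_2 = -59.9949° (wrapped to (-180°,180°])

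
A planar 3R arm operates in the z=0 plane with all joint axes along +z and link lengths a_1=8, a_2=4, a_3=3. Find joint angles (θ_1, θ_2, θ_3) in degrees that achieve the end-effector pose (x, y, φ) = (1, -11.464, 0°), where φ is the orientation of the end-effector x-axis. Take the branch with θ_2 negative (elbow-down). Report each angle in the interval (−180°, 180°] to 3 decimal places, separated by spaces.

-89.999 -30.004 120.003

wrist centre = target − a_3·(cos φ, sin φ) = (-2.0000, -11.4640)
cos θ_2 = (135.4233−8²−4²)/(2·8·4) = 0.8660; θ_2 = -30.0042° (elbow-down)
β = atan2(-11.4640,-2.0000) = -99.8962°; ψ = atan2(-2.0003,11.4640) = -9.8974°
θ_1 = β − ψ = -89.9987°
θ_3 = φ − θ_1 − θ_2 = 120.0029° (wrapped to (-180°,180°])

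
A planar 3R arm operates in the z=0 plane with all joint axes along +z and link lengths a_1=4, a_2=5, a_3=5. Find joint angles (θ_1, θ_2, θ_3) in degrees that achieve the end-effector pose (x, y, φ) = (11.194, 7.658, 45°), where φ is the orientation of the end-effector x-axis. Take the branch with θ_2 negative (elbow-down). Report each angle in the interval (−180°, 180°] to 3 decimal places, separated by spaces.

wrist centre = target − a_3·(cos φ, sin φ) = (7.6585, 4.1225)
cos θ_2 = (75.6468−4²−5²)/(2·4·5) = 0.8662; θ_2 = -29.9833° (elbow-down)
β = atan2(4.1225,7.6585) = 28.2931°; ψ = atan2(-2.4987,8.3309) = -16.6960°
θ_1 = β − ψ = 44.9891°
θ_3 = φ − θ_1 − θ_2 = 29.9943° (wrapped to (-180°,180°])

44.989 -29.983 29.994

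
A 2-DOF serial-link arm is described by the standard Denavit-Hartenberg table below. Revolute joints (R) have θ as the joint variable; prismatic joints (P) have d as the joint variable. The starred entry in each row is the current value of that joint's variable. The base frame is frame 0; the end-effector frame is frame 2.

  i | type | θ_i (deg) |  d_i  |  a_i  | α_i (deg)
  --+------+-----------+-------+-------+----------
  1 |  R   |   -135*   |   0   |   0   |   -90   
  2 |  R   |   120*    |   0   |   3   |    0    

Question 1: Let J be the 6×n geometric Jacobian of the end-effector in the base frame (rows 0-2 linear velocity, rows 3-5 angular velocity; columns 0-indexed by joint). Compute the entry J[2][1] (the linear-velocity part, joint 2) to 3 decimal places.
1.500

axis z_1 = (0.7071,-0.7071,0.0000); lever o_n−o_1 = (1.0607,1.0607,-2.5981)
cross product → J_v[:, 1] = (1.8371,1.8371,1.5000)
J_ω[:, 1] = z_1
entry J[2][1] = 1.5000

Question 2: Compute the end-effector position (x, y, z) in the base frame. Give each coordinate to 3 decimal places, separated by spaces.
after link 1: o_1 = (0.0000, 0.0000, 0.0000)
after link 2: o_2 = (1.0607, 1.0607, -2.5981)

1.061 1.061 -2.598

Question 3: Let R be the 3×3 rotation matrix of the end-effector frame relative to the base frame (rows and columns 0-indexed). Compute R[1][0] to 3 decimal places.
End-effector x-axis (col 0 of R) = (0.3536,0.3536,-0.8660)
R[1][0] = 0.3536

0.354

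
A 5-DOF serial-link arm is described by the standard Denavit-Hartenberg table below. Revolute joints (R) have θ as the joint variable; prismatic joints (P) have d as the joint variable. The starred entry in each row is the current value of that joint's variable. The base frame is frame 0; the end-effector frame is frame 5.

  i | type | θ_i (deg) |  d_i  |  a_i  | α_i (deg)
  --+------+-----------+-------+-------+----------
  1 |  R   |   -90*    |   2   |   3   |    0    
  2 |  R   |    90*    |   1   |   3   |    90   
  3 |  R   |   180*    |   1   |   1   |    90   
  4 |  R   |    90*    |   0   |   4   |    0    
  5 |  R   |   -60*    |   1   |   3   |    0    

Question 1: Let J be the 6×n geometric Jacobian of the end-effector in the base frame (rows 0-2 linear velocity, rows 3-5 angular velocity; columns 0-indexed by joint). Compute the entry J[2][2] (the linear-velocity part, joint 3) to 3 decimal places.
axis z_2 = (0.0000,-1.0000,0.0000); lever o_n−o_2 = (-3.5981,-6.5000,1.0000)
cross product → J_v[:, 2] = (-1.0000,-0.0000,-3.5981)
J_ω[:, 2] = z_2
entry J[2][2] = -3.5981

-3.598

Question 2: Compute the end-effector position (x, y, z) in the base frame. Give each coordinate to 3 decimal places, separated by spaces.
-0.598 -9.500 4.000

after link 1: o_1 = (0.0000, -3.0000, 2.0000)
after link 2: o_2 = (3.0000, -3.0000, 3.0000)
after link 3: o_3 = (2.0000, -4.0000, 3.0000)
after link 4: o_4 = (2.0000, -8.0000, 3.0000)
after link 5: o_5 = (-0.5981, -9.5000, 4.0000)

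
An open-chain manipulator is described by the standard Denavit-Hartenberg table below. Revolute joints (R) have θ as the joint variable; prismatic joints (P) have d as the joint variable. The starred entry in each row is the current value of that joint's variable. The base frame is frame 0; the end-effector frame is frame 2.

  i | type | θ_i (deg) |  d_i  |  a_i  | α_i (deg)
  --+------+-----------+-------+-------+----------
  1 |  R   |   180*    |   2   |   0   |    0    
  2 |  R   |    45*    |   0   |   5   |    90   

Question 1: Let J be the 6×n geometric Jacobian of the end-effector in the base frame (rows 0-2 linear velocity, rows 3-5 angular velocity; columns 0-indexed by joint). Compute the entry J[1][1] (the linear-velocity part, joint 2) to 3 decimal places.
axis z_1 = (0.0000,0.0000,1.0000); lever o_n−o_1 = (-3.5355,-3.5355,0.0000)
cross product → J_v[:, 1] = (3.5355,-3.5355,0.0000)
J_ω[:, 1] = z_1
entry J[1][1] = -3.5355

-3.536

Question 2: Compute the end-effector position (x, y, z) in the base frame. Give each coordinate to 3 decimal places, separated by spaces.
after link 1: o_1 = (0.0000, 0.0000, 2.0000)
after link 2: o_2 = (-3.5355, -3.5355, 2.0000)

-3.536 -3.536 2.000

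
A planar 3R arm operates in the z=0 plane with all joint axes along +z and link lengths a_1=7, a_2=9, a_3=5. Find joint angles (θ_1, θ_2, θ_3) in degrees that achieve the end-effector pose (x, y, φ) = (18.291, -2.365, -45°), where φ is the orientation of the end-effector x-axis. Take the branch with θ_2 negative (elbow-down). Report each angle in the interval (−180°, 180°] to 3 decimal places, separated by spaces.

wrist centre = target − a_3·(cos φ, sin φ) = (14.7555, 1.1705)
cos θ_2 = (219.0939−7²−9²)/(2·7·9) = 0.7071; θ_2 = -45.0010° (elbow-down)
β = atan2(1.1705,14.7555) = 4.5357°; ψ = atan2(-6.3641,13.3639) = -25.4645°
θ_1 = β − ψ = 30.0002°
θ_3 = φ − θ_1 − θ_2 = -29.9992° (wrapped to (-180°,180°])

30.000 -45.001 -29.999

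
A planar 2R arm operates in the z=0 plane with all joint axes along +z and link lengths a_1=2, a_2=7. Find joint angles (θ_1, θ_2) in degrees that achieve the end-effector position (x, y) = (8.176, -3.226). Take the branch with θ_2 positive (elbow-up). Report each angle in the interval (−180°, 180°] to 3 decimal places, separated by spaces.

-44.982 29.978

cos θ_2 = (77.2541−2²−7²)/(2·2·7) = 0.8662; θ_2 = 29.9781° (elbow-up)
β = atan2(-3.2260,8.1760) = -21.5327°; ψ = atan2(3.4977,8.0635) = 23.4496°
θ_1 = β − ψ = -44.9823°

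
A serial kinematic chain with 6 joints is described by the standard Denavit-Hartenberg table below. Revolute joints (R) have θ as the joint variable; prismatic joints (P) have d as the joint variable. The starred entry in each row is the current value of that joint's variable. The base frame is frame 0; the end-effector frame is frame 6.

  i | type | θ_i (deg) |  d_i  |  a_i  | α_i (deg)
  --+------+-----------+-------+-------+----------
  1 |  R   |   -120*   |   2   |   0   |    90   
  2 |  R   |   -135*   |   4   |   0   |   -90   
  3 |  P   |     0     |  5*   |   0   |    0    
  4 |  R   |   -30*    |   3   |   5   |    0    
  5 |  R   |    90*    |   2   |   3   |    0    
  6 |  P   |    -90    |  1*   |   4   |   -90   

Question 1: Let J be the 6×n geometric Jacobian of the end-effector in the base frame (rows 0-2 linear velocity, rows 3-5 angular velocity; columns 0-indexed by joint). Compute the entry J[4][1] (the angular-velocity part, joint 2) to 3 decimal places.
axis z_1 = (-0.8660,0.5000,0.0000); lever o_n−o_1 = (-5.7143,1.9064,-14.3502)
cross product → J_v[:, 1] = (-7.1751,-12.4276,1.2062)
J_ω[:, 1] = z_1
entry J[4][1] = 0.5000

0.500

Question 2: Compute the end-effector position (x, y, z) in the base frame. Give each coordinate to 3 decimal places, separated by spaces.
-5.714 1.906 -12.350

after link 1: o_1 = (0.0000, 0.0000, 2.0000)
after link 2: o_2 = (-3.4641, 2.0000, 2.0000)
after link 3: o_3 = (-5.2319, -1.0619, -1.5355)
after link 4: o_4 = (-6.9267, 1.0027, -6.7187)
after link 5: o_5 = (-4.8534, -0.6026, -9.1936)
after link 6: o_6 = (-5.7143, 1.9064, -12.3502)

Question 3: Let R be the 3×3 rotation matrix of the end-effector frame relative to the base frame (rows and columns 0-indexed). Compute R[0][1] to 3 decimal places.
End-effector y-axis (col 1 of R) = (0.3536,0.6124,0.7071)
R[0][1] = 0.3536

0.354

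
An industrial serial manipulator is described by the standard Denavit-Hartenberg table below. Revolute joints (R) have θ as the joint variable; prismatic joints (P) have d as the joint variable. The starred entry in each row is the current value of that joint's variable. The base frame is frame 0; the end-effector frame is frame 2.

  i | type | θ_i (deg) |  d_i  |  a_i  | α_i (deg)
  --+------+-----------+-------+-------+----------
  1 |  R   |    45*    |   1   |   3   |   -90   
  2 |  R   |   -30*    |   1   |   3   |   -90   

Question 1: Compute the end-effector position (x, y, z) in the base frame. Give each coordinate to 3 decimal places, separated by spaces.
after link 1: o_1 = (2.1213, 2.1213, 1.0000)
after link 2: o_2 = (3.2513, 4.6655, 2.5000)

3.251 4.666 2.500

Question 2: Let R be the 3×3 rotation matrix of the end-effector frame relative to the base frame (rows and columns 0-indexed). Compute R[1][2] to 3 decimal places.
End-effector z-axis (col 2 of R) = (0.3536,0.3536,-0.8660)
R[1][2] = 0.3536

0.354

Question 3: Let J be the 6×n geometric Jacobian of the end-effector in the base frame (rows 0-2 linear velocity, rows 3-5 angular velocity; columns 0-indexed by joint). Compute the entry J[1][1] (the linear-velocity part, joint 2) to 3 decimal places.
axis z_1 = (-0.7071,0.7071,0.0000); lever o_n−o_1 = (1.1300,2.5442,1.5000)
cross product → J_v[:, 1] = (1.0607,1.0607,-2.5981)
J_ω[:, 1] = z_1
entry J[1][1] = 1.0607

1.061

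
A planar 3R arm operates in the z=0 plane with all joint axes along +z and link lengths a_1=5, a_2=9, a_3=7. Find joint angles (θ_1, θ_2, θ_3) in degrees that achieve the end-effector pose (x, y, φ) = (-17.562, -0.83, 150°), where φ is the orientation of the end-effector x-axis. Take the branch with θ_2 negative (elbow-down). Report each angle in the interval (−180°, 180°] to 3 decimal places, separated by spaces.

wrist centre = target − a_3·(cos φ, sin φ) = (-11.4998, -4.3300)
cos θ_2 = (150.9948−5²−9²)/(2·5·9) = 0.4999; θ_2 = -60.0038° (elbow-down)
β = atan2(-4.3300,-11.4998) = -159.3673°; ψ = atan2(-7.7945,9.4995) = -39.3696°
θ_1 = β − ψ = -119.9976°
θ_3 = φ − θ_1 − θ_2 = -29.9985° (wrapped to (-180°,180°])

-119.998 -60.004 -29.999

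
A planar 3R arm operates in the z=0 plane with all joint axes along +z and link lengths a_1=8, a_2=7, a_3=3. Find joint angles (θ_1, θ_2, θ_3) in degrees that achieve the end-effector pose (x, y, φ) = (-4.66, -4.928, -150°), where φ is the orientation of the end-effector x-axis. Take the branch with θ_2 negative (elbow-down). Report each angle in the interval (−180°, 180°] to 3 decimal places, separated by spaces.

wrist centre = target − a_3·(cos φ, sin φ) = (-2.0619, -3.4280)
cos θ_2 = (16.0027−8²−7²)/(2·8·7) = -0.8660; θ_2 = -150.0025° (elbow-down)
β = atan2(-3.4280,-2.0619) = -121.0267°; ψ = atan2(-3.4997,1.9377) = -61.0284°
θ_1 = β − ψ = -59.9983°
θ_3 = φ − θ_1 − θ_2 = 60.0008° (wrapped to (-180°,180°])

-59.998 -150.002 60.001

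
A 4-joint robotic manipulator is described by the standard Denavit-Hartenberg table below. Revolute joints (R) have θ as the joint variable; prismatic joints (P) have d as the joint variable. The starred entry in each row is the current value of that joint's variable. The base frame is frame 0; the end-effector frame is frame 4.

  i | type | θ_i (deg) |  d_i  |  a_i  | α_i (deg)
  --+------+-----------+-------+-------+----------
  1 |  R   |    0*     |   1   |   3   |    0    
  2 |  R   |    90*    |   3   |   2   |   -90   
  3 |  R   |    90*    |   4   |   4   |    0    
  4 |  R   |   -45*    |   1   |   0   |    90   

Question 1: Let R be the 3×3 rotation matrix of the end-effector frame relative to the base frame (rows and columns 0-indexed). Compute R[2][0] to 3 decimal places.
-0.707

End-effector x-axis (col 0 of R) = (-0.0000,0.7071,-0.7071)
R[2][0] = -0.7071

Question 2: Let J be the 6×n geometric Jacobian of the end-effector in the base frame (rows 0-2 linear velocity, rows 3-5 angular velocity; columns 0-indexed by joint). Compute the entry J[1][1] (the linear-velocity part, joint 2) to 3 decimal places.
-5.000

axis z_1 = (0.0000,0.0000,1.0000); lever o_n−o_1 = (-5.0000,2.0000,-1.0000)
cross product → J_v[:, 1] = (-2.0000,-5.0000,0.0000)
J_ω[:, 1] = z_1
entry J[1][1] = -5.0000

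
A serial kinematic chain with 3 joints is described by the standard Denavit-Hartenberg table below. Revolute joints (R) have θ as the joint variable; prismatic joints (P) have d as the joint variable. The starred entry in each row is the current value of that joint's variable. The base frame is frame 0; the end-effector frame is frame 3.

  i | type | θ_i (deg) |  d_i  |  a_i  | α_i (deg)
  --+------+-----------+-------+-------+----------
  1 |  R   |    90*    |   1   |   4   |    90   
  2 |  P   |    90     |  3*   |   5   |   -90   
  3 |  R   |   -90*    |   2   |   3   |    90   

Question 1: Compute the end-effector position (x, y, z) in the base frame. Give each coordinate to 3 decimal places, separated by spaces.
after link 1: o_1 = (0.0000, 4.0000, 1.0000)
after link 2: o_2 = (3.0000, 4.0000, 6.0000)
after link 3: o_3 = (6.0000, 2.0000, 6.0000)

6.000 2.000 6.000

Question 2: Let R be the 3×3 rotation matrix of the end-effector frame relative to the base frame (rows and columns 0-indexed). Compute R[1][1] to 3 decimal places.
-1.000

End-effector y-axis (col 1 of R) = (-0.0000,-1.0000,0.0000)
R[1][1] = -1.0000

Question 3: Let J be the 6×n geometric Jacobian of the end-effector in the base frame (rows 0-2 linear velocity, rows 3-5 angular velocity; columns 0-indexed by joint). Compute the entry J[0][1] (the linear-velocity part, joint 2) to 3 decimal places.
1.000

prismatic axis z_1 = (1.0000,-0.0000,0.0000)
J_v[:, 1] = z_1; J_ω[:, 1] = (0,0,0)
entry J[0][1] = 1.0000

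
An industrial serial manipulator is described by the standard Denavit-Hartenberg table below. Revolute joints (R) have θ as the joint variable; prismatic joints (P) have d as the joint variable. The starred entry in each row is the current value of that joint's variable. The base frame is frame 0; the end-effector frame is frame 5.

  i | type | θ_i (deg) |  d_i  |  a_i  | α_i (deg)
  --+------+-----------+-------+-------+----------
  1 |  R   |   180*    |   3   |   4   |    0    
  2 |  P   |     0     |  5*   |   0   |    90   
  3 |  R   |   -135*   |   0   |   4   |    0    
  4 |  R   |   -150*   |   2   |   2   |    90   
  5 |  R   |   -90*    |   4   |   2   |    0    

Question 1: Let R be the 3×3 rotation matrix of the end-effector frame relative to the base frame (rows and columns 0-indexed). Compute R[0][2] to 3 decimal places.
End-effector z-axis (col 2 of R) = (-0.9659,0.0000,-0.2588)
R[0][2] = -0.9659

-0.966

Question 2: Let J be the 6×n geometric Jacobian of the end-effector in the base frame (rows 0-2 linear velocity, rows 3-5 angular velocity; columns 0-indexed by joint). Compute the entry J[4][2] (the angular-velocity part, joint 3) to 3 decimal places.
axis z_2 = (0.0000,1.0000,0.0000); lever o_n−o_2 = (-1.5529,0.0000,-1.9319)
cross product → J_v[:, 2] = (-1.9319,0.0000,1.5529)
J_ω[:, 2] = z_2
entry J[4][2] = 1.0000

1.000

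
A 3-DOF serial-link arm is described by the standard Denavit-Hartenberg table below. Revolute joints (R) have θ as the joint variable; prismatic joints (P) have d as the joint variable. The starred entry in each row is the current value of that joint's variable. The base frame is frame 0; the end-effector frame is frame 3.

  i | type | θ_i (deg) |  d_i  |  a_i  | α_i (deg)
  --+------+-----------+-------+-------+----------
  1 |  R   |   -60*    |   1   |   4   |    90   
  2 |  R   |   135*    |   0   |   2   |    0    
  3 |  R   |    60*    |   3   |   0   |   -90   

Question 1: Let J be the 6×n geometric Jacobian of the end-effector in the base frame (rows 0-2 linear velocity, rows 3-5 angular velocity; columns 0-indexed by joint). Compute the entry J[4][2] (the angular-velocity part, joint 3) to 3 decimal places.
axis z_2 = (-0.8660,-0.5000,0.0000); lever o_n−o_2 = (-2.5981,-1.5000,0.0000)
cross product → J_v[:, 2] = (0.0000,-0.0000,0.0000)
J_ω[:, 2] = z_2
entry J[4][2] = -0.5000

-0.500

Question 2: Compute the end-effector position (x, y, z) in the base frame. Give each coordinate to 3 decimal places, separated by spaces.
after link 1: o_1 = (2.0000, -3.4641, 1.0000)
after link 2: o_2 = (1.2929, -2.2394, 2.4142)
after link 3: o_3 = (-1.3052, -3.7394, 2.4142)

-1.305 -3.739 2.414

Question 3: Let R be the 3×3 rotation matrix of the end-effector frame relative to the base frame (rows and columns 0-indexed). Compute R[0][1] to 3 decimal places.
0.866

End-effector y-axis (col 1 of R) = (0.8660,0.5000,-0.0000)
R[0][1] = 0.8660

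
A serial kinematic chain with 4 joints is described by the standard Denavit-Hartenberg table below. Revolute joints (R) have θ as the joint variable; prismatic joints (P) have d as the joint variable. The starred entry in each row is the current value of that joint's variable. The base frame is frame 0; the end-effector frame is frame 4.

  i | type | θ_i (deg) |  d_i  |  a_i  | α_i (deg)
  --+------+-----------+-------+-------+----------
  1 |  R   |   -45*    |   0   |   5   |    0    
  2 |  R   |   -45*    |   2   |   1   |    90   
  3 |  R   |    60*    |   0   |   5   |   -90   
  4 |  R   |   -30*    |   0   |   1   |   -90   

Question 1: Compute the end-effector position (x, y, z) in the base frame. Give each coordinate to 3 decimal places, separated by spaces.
3.036 -7.469 7.080

after link 1: o_1 = (3.5355, -3.5355, 0.0000)
after link 2: o_2 = (3.5355, -4.5355, 2.0000)
after link 3: o_3 = (3.5355, -7.0355, 6.3301)
after link 4: o_4 = (3.0355, -7.4685, 7.0801)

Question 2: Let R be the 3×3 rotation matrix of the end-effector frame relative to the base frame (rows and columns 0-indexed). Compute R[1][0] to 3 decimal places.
End-effector x-axis (col 0 of R) = (-0.5000,-0.4330,0.7500)
R[1][0] = -0.4330

-0.433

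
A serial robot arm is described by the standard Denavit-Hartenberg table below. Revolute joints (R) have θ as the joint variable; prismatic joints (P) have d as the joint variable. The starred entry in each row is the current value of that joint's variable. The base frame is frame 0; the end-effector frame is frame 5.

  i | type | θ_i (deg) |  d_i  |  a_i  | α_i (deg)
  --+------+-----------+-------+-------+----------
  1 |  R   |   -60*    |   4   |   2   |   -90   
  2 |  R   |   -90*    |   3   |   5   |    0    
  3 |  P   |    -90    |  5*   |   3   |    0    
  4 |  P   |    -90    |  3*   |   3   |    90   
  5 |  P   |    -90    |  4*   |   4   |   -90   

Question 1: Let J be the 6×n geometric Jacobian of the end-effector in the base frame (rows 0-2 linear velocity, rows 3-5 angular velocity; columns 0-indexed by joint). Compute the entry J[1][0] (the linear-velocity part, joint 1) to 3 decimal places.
7.562

axis z_0 = ẑ; lever o_n−o_0 = (7.5622,0.9019,6.0000)
cross product → J_v[:, 0] = (-0.9019,7.5622,0.0000)
J_ω[:, 0] = z_0
entry J[1][0] = 7.5622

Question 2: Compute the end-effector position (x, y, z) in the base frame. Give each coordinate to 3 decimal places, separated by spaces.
7.562 0.902 6.000

after link 1: o_1 = (1.0000, -1.7321, 4.0000)
after link 2: o_2 = (3.5981, -0.2321, 9.0000)
after link 3: o_3 = (6.4282, 4.8660, 9.0000)
after link 4: o_4 = (9.0263, 6.3660, 6.0000)
after link 5: o_5 = (7.5622, 0.9019, 6.0000)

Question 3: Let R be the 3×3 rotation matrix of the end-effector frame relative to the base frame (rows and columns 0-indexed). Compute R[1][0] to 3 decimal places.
-0.500

End-effector x-axis (col 0 of R) = (-0.8660,-0.5000,-0.0000)
R[1][0] = -0.5000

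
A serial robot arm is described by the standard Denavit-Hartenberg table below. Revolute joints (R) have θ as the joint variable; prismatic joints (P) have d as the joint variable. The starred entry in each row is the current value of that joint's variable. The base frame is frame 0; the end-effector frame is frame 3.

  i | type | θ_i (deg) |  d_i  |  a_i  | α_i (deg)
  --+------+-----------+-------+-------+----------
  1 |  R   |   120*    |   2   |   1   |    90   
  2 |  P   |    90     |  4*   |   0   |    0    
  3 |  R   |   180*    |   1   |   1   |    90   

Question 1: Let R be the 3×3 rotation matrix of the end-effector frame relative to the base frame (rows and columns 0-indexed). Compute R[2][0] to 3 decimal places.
-1.000

End-effector x-axis (col 0 of R) = (0.0000,-0.0000,-1.0000)
R[2][0] = -1.0000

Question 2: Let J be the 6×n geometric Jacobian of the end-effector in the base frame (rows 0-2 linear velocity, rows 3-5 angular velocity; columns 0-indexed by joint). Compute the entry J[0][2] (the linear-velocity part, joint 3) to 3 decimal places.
axis z_2 = (0.8660,0.5000,0.0000); lever o_n−o_2 = (0.8660,0.5000,-1.0000)
cross product → J_v[:, 2] = (-0.5000,0.8660,-0.0000)
J_ω[:, 2] = z_2
entry J[0][2] = -0.5000

-0.500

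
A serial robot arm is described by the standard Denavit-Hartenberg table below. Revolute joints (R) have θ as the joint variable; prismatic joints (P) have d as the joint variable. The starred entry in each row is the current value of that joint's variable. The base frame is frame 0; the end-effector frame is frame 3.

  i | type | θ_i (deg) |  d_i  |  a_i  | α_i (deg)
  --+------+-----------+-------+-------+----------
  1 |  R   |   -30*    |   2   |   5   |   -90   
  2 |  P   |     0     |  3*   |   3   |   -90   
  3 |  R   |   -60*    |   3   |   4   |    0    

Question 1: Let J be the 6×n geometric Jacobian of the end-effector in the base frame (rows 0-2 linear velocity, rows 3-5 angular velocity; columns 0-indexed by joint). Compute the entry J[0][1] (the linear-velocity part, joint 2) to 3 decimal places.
prismatic axis z_1 = (0.5000,0.8660,0.0000)
J_v[:, 1] = z_1; J_ω[:, 1] = (0,0,0)
entry J[0][1] = 0.5000

0.500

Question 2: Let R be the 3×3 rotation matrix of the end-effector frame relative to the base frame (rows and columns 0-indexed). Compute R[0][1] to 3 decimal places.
End-effector y-axis (col 1 of R) = (0.5000,-0.8660,-0.0000)
R[0][1] = 0.5000

0.500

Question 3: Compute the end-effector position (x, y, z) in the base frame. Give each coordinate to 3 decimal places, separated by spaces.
after link 1: o_1 = (4.3301, -2.5000, 2.0000)
after link 2: o_2 = (8.4282, -1.4019, 2.0000)
after link 3: o_3 = (11.8923, 0.5981, -1.0000)

11.892 0.598 -1.000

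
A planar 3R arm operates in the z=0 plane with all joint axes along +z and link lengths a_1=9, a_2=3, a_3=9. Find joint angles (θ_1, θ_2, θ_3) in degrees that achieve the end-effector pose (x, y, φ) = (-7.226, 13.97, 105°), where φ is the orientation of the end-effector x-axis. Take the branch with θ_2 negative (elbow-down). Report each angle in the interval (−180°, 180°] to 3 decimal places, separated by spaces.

wrist centre = target − a_3·(cos φ, sin φ) = (-4.8966, 5.2767)
cos θ_2 = (51.8202−9²−3²)/(2·9·3) = -0.7070; θ_2 = -134.9941° (elbow-down)
β = atan2(5.2767,-4.8966) = 132.8606°; ψ = atan2(-2.1215,6.8789) = -17.1404°
θ_1 = β − ψ = 150.0011°
θ_3 = φ − θ_1 − θ_2 = 89.9930° (wrapped to (-180°,180°])

150.001 -134.994 89.993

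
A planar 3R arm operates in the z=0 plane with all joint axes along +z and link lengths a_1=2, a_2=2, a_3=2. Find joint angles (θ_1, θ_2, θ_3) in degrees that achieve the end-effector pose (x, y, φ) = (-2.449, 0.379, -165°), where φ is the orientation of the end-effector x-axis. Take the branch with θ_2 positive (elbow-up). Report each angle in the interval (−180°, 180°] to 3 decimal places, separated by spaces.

wrist centre = target − a_3·(cos φ, sin φ) = (-0.5171, 0.8966)
cos θ_2 = (1.0714−2²−2²)/(2·2·2) = -0.8661; θ_2 = 150.0057° (elbow-up)
β = atan2(0.8966,-0.5171) = 119.9748°; ψ = atan2(0.9998,0.2679) = 75.0028°
θ_1 = β − ψ = 44.9720°
θ_3 = φ − θ_1 − θ_2 = 0.0224° (wrapped to (-180°,180°])

44.972 150.006 0.022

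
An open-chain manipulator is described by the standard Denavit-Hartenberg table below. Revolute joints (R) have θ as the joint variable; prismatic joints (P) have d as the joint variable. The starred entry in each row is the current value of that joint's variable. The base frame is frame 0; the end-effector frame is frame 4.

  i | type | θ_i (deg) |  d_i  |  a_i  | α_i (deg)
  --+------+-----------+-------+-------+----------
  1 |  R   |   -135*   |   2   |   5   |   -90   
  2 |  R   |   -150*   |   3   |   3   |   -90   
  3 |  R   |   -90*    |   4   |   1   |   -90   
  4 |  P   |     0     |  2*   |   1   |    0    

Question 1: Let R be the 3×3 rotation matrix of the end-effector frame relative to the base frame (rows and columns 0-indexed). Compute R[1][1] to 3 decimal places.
0.354

End-effector y-axis (col 1 of R) = (0.3536,0.3536,-0.8660)
R[1][1] = 0.3536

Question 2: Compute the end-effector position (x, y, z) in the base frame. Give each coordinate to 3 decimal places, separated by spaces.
1.648 -5.423 7.964

after link 1: o_1 = (-3.5355, -3.5355, 2.0000)
after link 2: o_2 = (0.4229, -3.8197, 3.5000)
after link 3: o_3 = (-0.2842, -5.9411, 6.9641)
after link 4: o_4 = (1.6476, -5.4234, 7.9641)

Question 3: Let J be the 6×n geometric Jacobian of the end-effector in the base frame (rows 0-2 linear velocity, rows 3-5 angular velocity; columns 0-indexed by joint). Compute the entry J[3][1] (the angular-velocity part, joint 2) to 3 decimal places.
axis z_1 = (0.7071,-0.7071,0.0000); lever o_n−o_1 = (5.1832,-1.8879,5.9641)
cross product → J_v[:, 1] = (-4.2173,-4.2173,2.3301)
J_ω[:, 1] = z_1
entry J[3][1] = 0.7071

0.707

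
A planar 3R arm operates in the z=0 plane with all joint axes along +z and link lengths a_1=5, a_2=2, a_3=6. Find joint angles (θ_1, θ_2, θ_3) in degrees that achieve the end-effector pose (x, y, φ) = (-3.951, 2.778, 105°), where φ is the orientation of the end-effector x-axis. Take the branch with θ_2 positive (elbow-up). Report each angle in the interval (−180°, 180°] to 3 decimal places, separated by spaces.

wrist centre = target − a_3·(cos φ, sin φ) = (-2.3981, -3.0176)
cos θ_2 = (14.8565−5²−2²)/(2·5·2) = -0.7072; θ_2 = 135.0057° (elbow-up)
β = atan2(-3.0176,-2.3981) = -128.4746°; ψ = atan2(1.4141,3.5856) = 21.5228°
θ_1 = β − ψ = -149.9974°
θ_3 = φ − θ_1 − θ_2 = 119.9917° (wrapped to (-180°,180°])

-149.997 135.006 119.992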